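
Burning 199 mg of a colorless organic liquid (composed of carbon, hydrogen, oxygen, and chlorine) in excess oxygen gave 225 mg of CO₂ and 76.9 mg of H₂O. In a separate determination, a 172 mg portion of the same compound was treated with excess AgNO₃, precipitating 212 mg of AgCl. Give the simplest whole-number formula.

C6H10Cl2O5

mol C = 0.225 g CO₂ ÷ 44.009 g/mol = 0.005113 mol
mol H = 2 × 0.0769 g H₂O ÷ 18.015 g/mol = 0.008537 mol
From the AgCl data: mol Cl per gram of compound = (0.212 ÷ 143.318) ÷ 0.172 = 0.008600 mol/g, so in the 0.199 g combustion sample mol Cl = 0.001711 mol
mass O = 0.199 − (0.06141 + 0.008606 + 0.06067) = 0.06832 g → mol O = 0.06832 ÷ 15.999 = 0.004270 mol
Divide by the smallest (0.001711 mol): C 2.987, H 4.988, Cl 1.000, O 2.495
Multiplying each by 2 gives whole numbers: C 5.97, H 9.98, Cl 2.00, O 4.99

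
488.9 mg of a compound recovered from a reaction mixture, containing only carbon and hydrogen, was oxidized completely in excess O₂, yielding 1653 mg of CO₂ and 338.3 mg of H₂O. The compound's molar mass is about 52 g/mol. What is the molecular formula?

mol C = 1.653 g CO₂ ÷ 44.009 g/mol = 0.037560 mol
mol H = 2 × 0.3383 g H₂O ÷ 18.015 g/mol = 0.037558 mol
Divide by the smallest (0.037558 mol): C 1.000, H 1.000
Empirical formula: CH
Empirical-formula mass = 13.02 g/mol; 52 ÷ 13.02 ≈ 4, so the molecular formula is C4H4.

C4H4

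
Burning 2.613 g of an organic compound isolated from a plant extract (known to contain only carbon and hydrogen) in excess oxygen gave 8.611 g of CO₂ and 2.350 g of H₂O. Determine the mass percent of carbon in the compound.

89.94%

mol C = 8.611 g CO₂ ÷ 44.009 g/mol = 0.19566 mol
mol H = 2 × 2.350 g H₂O ÷ 18.015 g/mol = 0.26089 mol
mass % C = 2.3501 g ÷ 2.613 g × 100%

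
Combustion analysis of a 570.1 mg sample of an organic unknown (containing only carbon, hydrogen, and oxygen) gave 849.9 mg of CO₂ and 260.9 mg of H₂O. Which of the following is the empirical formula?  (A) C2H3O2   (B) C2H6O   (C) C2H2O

mol C = 0.8499 g CO₂ ÷ 44.009 g/mol = 0.019312 mol
mol H = 2 × 0.2609 g H₂O ÷ 18.015 g/mol = 0.028965 mol
mass O = 0.5701 − (0.23196 + 0.029196) = 0.30895 g → mol O = 0.30895 ÷ 15.999 = 0.019310 mol
Divide by the smallest (0.019310 mol): C 1.000, H 1.500, O 1.000
Multiplying each by 2 gives whole numbers: C 2.00, H 3.00, O 2.00

(A) C2H3O2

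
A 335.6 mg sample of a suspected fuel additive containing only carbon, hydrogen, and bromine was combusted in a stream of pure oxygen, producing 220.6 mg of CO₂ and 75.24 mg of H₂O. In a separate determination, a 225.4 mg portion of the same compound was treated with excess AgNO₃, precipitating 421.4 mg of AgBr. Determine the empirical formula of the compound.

mol C = 0.2206 g CO₂ ÷ 44.009 g/mol = 0.0050126 mol
mol H = 2 × 0.07524 g H₂O ÷ 18.015 g/mol = 0.0083530 mol
From the AgBr data: mol Br per gram of compound = (0.4214 ÷ 187.772) ÷ 0.2254 = 0.0099566 mol/g, so in the 0.3356 g combustion sample mol Br = 0.0033414 mol
Divide by the smallest (0.0033414 mol): C 1.500, H 2.500, Br 1.000
Multiplying each by 2 gives whole numbers: C 3.00, H 5.00, Br 2.00

C3H5Br2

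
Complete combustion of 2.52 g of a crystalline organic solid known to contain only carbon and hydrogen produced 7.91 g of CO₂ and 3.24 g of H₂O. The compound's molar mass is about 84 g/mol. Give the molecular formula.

mol C = 7.91 g CO₂ ÷ 44.009 g/mol = 0.1797 mol
mol H = 2 × 3.24 g H₂O ÷ 18.015 g/mol = 0.3597 mol
Divide by the smallest (0.1797 mol): C 1.000, H 2.001
Empirical formula: CH2
Empirical-formula mass = 14.03 g/mol; 84 ÷ 14.03 ≈ 6, so the molecular formula is C6H12.

C6H12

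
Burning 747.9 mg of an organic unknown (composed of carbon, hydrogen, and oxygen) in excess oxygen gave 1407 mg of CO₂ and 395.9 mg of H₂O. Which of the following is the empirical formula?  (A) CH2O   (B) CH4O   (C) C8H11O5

mol C = 1.407 g CO₂ ÷ 44.009 g/mol = 0.031971 mol
mol H = 2 × 0.3959 g H₂O ÷ 18.015 g/mol = 0.043952 mol
mass O = 0.7479 − (0.38400 + 0.044304) = 0.31960 g → mol O = 0.31960 ÷ 15.999 = 0.019976 mol
Divide by the smallest (0.019976 mol): C 1.600, H 2.200, O 1.000
Multiplying each by 5 gives whole numbers: C 8.00, H 11.00, O 5.00

(C) C8H11O5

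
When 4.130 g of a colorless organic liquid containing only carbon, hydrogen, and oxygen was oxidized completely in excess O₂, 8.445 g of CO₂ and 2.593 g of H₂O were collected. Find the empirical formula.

mol C = 8.445 g CO₂ ÷ 44.009 g/mol = 0.19189 mol
mol H = 2 × 2.593 g H₂O ÷ 18.015 g/mol = 0.28787 mol
mass O = 4.130 − (2.3048 + 0.29017) = 1.5350 g → mol O = 1.5350 ÷ 15.999 = 0.095944 mol
Divide by the smallest (0.095944 mol): C 2.000, H 3.000, O 1.000

C2H3O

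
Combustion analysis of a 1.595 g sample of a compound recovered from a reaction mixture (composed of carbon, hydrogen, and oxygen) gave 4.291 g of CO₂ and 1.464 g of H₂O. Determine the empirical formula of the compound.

mol C = 4.291 g CO₂ ÷ 44.009 g/mol = 0.097503 mol
mol H = 2 × 1.464 g H₂O ÷ 18.015 g/mol = 0.16253 mol
mass O = 1.595 − (1.1711 + 0.16383) = 0.26006 g → mol O = 0.26006 ÷ 15.999 = 0.016255 mol
Divide by the smallest (0.016255 mol): C 5.998, H 9.999, O 1.000

C6H10O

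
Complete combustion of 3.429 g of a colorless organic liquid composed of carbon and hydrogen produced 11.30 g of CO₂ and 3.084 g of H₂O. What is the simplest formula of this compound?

C3H4

mol C = 11.30 g CO₂ ÷ 44.009 g/mol = 0.25677 mol
mol H = 2 × 3.084 g H₂O ÷ 18.015 g/mol = 0.34238 mol
Divide by the smallest (0.25677 mol): C 1.000, H 1.333
Multiplying each by 3 gives whole numbers: C 3.00, H 4.00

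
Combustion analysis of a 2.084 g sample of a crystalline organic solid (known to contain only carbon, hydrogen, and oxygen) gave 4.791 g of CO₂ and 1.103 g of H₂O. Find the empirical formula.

C8H9O3

mol C = 4.791 g CO₂ ÷ 44.009 g/mol = 0.10886 mol
mol H = 2 × 1.103 g H₂O ÷ 18.015 g/mol = 0.12245 mol
mass O = 2.084 − (1.3076 + 0.12343) = 0.65300 g → mol O = 0.65300 ÷ 15.999 = 0.040815 mol
Divide by the smallest (0.040815 mol): C 2.667, H 3.000, O 1.000
Multiplying each by 3 gives whole numbers: C 8.00, H 9.00, O 3.00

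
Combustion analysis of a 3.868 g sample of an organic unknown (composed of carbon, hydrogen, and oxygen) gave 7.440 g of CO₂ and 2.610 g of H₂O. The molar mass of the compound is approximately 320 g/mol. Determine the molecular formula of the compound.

mol C = 7.440 g CO₂ ÷ 44.009 g/mol = 0.16906 mol
mol H = 2 × 2.610 g H₂O ÷ 18.015 g/mol = 0.28976 mol
mass O = 3.868 − (2.0305 + 0.29208) = 1.5454 g → mol O = 1.5454 ÷ 15.999 = 0.096593 mol
Divide by the smallest (0.096593 mol): C 1.750, H 3.000, O 1.000
Multiplying each by 4 gives whole numbers: C 7.00, H 12.00, O 4.00
Empirical formula: C7H12O4
Empirical-formula mass = 160.17 g/mol; 320 ÷ 160.17 ≈ 2, so the molecular formula is C14H24O8.

C14H24O8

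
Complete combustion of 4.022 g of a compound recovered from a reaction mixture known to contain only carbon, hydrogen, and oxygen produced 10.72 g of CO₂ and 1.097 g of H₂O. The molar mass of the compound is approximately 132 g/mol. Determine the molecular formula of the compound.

C8H4O2

mol C = 10.72 g CO₂ ÷ 44.009 g/mol = 0.24359 mol
mol H = 2 × 1.097 g H₂O ÷ 18.015 g/mol = 0.12179 mol
mass O = 4.022 − (2.9257 + 0.12276) = 0.97352 g → mol O = 0.97352 ÷ 15.999 = 0.060849 mol
Divide by the smallest (0.060849 mol): C 4.003, H 2.001, O 1.000
Empirical formula: C4H2O
Empirical-formula mass = 66.06 g/mol; 132 ÷ 66.06 ≈ 2, so the molecular formula is C8H4O2.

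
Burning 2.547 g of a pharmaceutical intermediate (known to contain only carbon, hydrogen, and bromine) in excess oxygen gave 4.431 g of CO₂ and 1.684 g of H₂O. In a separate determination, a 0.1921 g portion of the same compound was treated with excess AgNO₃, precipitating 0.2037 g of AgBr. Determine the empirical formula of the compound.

C7H13Br

mol C = 4.431 g CO₂ ÷ 44.009 g/mol = 0.10068 mol
mol H = 2 × 1.684 g H₂O ÷ 18.015 g/mol = 0.18696 mol
From the AgBr data: mol Br per gram of compound = (0.2037 ÷ 187.772) ÷ 0.1921 = 0.0056472 mol/g, so in the 2.547 g combustion sample mol Br = 0.014383 mol
Divide by the smallest (0.014383 mol): C 7.000, H 12.998, Br 1.000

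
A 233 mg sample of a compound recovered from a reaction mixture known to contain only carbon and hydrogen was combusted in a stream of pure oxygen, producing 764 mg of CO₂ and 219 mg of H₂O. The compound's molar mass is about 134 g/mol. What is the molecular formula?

mol C = 0.764 g CO₂ ÷ 44.009 g/mol = 0.01736 mol
mol H = 2 × 0.219 g H₂O ÷ 18.015 g/mol = 0.02431 mol
Divide by the smallest (0.01736 mol): C 1.000, H 1.401
Multiplying each by 5 gives whole numbers: C 5.00, H 7.00
Empirical formula: C5H7
Empirical-formula mass = 67.11 g/mol; 134 ÷ 67.11 ≈ 2, so the molecular formula is C10H14.

C10H14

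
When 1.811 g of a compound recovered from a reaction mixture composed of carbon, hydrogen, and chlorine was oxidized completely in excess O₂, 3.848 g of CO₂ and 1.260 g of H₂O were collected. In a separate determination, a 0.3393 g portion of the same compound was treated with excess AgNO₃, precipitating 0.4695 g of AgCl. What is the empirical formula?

C5H8Cl

mol C = 3.848 g CO₂ ÷ 44.009 g/mol = 0.087437 mol
mol H = 2 × 1.260 g H₂O ÷ 18.015 g/mol = 0.13988 mol
From the AgCl data: mol Cl per gram of compound = (0.4695 ÷ 143.318) ÷ 0.3393 = 0.0096550 mol/g, so in the 1.811 g combustion sample mol Cl = 0.017485 mol
Divide by the smallest (0.017485 mol): C 5.001, H 8.000, Cl 1.000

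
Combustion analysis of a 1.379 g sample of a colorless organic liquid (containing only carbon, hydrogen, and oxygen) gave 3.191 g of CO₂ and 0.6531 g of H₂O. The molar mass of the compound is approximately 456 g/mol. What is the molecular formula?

C24H24O9

mol C = 3.191 g CO₂ ÷ 44.009 g/mol = 0.072508 mol
mol H = 2 × 0.6531 g H₂O ÷ 18.015 g/mol = 0.072506 mol
mass O = 1.379 − (0.87089 + 0.073086) = 0.43502 g → mol O = 0.43502 ÷ 15.999 = 0.027191 mol
Divide by the smallest (0.027191 mol): C 2.667, H 2.667, O 1.000
Multiplying each by 3 gives whole numbers: C 8.00, H 8.00, O 3.00
Empirical formula: C8H8O3
Empirical-formula mass = 152.15 g/mol; 456 ÷ 152.15 ≈ 3, so the molecular formula is C24H24O9.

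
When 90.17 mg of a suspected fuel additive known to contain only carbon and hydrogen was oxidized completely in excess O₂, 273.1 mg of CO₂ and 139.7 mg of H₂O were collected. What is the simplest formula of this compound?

C2H5

mol C = 0.2731 g CO₂ ÷ 44.009 g/mol = 0.0062055 mol
mol H = 2 × 0.1397 g H₂O ÷ 18.015 g/mol = 0.015509 mol
Divide by the smallest (0.0062055 mol): C 1.000, H 2.499
Multiplying each by 2 gives whole numbers: C 2.00, H 5.00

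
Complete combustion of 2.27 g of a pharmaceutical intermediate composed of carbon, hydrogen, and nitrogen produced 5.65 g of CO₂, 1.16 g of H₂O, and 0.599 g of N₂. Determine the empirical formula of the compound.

mol C = 5.65 g CO₂ ÷ 44.009 g/mol = 0.1284 mol
mol H = 2 × 1.16 g H₂O ÷ 18.015 g/mol = 0.1288 mol
mol N = 2 × 0.599 g N₂ ÷ 28.014 g/mol = 0.04276 mol
Divide by the smallest (0.04276 mol): C 3.002, H 3.011, N 1.000

C3H3N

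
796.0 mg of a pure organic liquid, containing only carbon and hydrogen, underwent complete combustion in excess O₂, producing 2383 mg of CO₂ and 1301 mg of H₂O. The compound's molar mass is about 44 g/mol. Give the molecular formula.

C3H8

mol C = 2.383 g CO₂ ÷ 44.009 g/mol = 0.054148 mol
mol H = 2 × 1.301 g H₂O ÷ 18.015 g/mol = 0.14444 mol
Divide by the smallest (0.054148 mol): C 1.000, H 2.667
Multiplying each by 3 gives whole numbers: C 3.00, H 8.00
Empirical formula: C3H8
Empirical-formula mass = 44.10 g/mol; 44 ÷ 44.10 ≈ 1, so the molecular formula is C3H8.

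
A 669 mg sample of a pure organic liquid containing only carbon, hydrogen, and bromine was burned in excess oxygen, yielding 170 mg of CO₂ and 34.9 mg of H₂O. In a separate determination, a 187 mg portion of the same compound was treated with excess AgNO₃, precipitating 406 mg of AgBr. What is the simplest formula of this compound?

CHBr2

mol C = 0.170 g CO₂ ÷ 44.009 g/mol = 0.003863 mol
mol H = 2 × 0.0349 g H₂O ÷ 18.015 g/mol = 0.003875 mol
From the AgBr data: mol Br per gram of compound = (0.406 ÷ 187.772) ÷ 0.187 = 0.01156 mol/g, so in the 0.669 g combustion sample mol Br = 0.007735 mol
Divide by the smallest (0.003863 mol): C 1.000, H 1.003, Br 2.002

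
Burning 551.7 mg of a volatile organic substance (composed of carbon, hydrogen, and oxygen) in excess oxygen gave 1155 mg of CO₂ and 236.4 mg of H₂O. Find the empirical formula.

mol C = 1.155 g CO₂ ÷ 44.009 g/mol = 0.026245 mol
mol H = 2 × 0.2364 g H₂O ÷ 18.015 g/mol = 0.026245 mol
mass O = 0.5517 − (0.31522 + 0.026455) = 0.21002 g → mol O = 0.21002 ÷ 15.999 = 0.013127 mol
Divide by the smallest (0.013127 mol): C 1.999, H 1.999, O 1.000

C2H2O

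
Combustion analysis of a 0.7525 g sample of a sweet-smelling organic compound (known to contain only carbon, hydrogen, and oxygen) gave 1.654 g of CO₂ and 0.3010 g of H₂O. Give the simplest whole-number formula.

mol C = 1.654 g CO₂ ÷ 44.009 g/mol = 0.037583 mol
mol H = 2 × 0.3010 g H₂O ÷ 18.015 g/mol = 0.033417 mol
mass O = 0.7525 − (0.45141 + 0.033684) = 0.26740 g → mol O = 0.26740 ÷ 15.999 = 0.016714 mol
Divide by the smallest (0.016714 mol): C 2.249, H 1.999, O 1.000
Multiplying each by 4 gives whole numbers: C 8.99, H 8.00, O 4.00

C9H8O4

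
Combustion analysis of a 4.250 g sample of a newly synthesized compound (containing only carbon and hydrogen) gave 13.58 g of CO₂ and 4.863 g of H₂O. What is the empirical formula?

C4H7

mol C = 13.58 g CO₂ ÷ 44.009 g/mol = 0.30857 mol
mol H = 2 × 4.863 g H₂O ÷ 18.015 g/mol = 0.53988 mol
Divide by the smallest (0.30857 mol): C 1.000, H 1.750
Multiplying each by 4 gives whole numbers: C 4.00, H 7.00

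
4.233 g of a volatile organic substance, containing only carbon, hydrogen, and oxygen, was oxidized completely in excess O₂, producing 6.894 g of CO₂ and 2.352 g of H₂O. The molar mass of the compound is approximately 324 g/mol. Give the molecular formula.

C12H20O10

mol C = 6.894 g CO₂ ÷ 44.009 g/mol = 0.15665 mol
mol H = 2 × 2.352 g H₂O ÷ 18.015 g/mol = 0.26112 mol
mass O = 4.233 − (1.8815 + 0.26320) = 2.0883 g → mol O = 2.0883 ÷ 15.999 = 0.13053 mol
Divide by the smallest (0.13053 mol): C 1.200, H 2.000, O 1.000
Multiplying each by 5 gives whole numbers: C 6.00, H 10.00, O 5.00
Empirical formula: C6H10O5
Empirical-formula mass = 162.14 g/mol; 324 ÷ 162.14 ≈ 2, so the molecular formula is C12H20O10.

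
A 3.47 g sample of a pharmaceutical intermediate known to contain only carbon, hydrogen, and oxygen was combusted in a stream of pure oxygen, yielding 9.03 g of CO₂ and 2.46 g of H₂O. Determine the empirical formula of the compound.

mol C = 9.03 g CO₂ ÷ 44.009 g/mol = 0.2052 mol
mol H = 2 × 2.46 g H₂O ÷ 18.015 g/mol = 0.2731 mol
mass O = 3.47 − (2.464 + 0.2753) = 0.7302 g → mol O = 0.7302 ÷ 15.999 = 0.04564 mol
Divide by the smallest (0.04564 mol): C 4.496, H 5.984, O 1.000
Multiplying each by 2 gives whole numbers: C 8.99, H 11.97, O 2.00

C9H12O2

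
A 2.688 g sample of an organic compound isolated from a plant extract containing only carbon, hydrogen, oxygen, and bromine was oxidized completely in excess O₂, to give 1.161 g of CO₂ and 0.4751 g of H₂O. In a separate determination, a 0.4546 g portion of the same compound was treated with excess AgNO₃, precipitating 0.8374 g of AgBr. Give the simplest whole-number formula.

C2H4Br2O

mol C = 1.161 g CO₂ ÷ 44.009 g/mol = 0.026381 mol
mol H = 2 × 0.4751 g H₂O ÷ 18.015 g/mol = 0.052745 mol
From the AgBr data: mol Br per gram of compound = (0.8374 ÷ 187.772) ÷ 0.4546 = 0.0098101 mol/g, so in the 2.688 g combustion sample mol Br = 0.026370 mol
mass O = 2.688 − (0.31686 + 0.053167 + 2.1070) = 0.21094 g → mol O = 0.21094 ÷ 15.999 = 0.013185 mol
Divide by the smallest (0.013185 mol): C 2.001, H 4.000, Br 2.000, O 1.000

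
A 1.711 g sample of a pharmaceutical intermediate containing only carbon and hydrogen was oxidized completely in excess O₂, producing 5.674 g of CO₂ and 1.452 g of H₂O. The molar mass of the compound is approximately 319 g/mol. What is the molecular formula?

C24H30

mol C = 5.674 g CO₂ ÷ 44.009 g/mol = 0.12893 mol
mol H = 2 × 1.452 g H₂O ÷ 18.015 g/mol = 0.16120 mol
Divide by the smallest (0.12893 mol): C 1.000, H 1.250
Multiplying each by 4 gives whole numbers: C 4.00, H 5.00
Empirical formula: C4H5
Empirical-formula mass = 53.08 g/mol; 319 ÷ 53.08 ≈ 6, so the molecular formula is C24H30.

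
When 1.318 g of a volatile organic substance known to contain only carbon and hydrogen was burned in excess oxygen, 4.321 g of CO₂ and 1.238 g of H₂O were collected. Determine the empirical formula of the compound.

C5H7

mol C = 4.321 g CO₂ ÷ 44.009 g/mol = 0.098184 mol
mol H = 2 × 1.238 g H₂O ÷ 18.015 g/mol = 0.13744 mol
Divide by the smallest (0.098184 mol): C 1.000, H 1.400
Multiplying each by 5 gives whole numbers: C 5.00, H 7.00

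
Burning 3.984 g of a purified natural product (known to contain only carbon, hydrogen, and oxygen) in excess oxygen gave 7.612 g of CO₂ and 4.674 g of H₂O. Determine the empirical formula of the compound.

C2H6O

mol C = 7.612 g CO₂ ÷ 44.009 g/mol = 0.17296 mol
mol H = 2 × 4.674 g H₂O ÷ 18.015 g/mol = 0.51890 mol
mass O = 3.984 − (2.0775 + 0.52305) = 1.3835 g → mol O = 1.3835 ÷ 15.999 = 0.086472 mol
Divide by the smallest (0.086472 mol): C 2.000, H 6.001, O 1.000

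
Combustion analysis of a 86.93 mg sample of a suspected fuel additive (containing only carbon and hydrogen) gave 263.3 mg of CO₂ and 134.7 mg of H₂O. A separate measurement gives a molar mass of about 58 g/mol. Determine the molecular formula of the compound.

mol C = 0.2633 g CO₂ ÷ 44.009 g/mol = 0.0059829 mol
mol H = 2 × 0.1347 g H₂O ÷ 18.015 g/mol = 0.014954 mol
Divide by the smallest (0.0059829 mol): C 1.000, H 2.500
Multiplying each by 2 gives whole numbers: C 2.00, H 5.00
Empirical formula: C2H5
Empirical-formula mass = 29.06 g/mol; 58 ÷ 29.06 ≈ 2, so the molecular formula is C4H10.

C4H10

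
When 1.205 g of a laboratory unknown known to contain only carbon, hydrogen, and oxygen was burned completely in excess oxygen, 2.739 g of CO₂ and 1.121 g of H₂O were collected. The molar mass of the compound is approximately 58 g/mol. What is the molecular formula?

C3H6O

mol C = 2.739 g CO₂ ÷ 44.009 g/mol = 0.062237 mol
mol H = 2 × 1.121 g H₂O ÷ 18.015 g/mol = 0.12445 mol
mass O = 1.205 − (0.74753 + 0.12545) = 0.33202 g → mol O = 0.33202 ÷ 15.999 = 0.020753 mol
Divide by the smallest (0.020753 mol): C 2.999, H 5.997, O 1.000
Empirical formula: C3H6O
Empirical-formula mass = 58.08 g/mol; 58 ÷ 58.08 ≈ 1, so the molecular formula is C3H6O.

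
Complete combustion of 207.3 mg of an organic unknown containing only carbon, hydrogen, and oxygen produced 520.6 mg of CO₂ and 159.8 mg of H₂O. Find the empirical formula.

mol C = 0.5206 g CO₂ ÷ 44.009 g/mol = 0.011829 mol
mol H = 2 × 0.1598 g H₂O ÷ 18.015 g/mol = 0.017741 mol
mass O = 0.2073 − (0.14208 + 0.017883) = 0.047334 g → mol O = 0.047334 ÷ 15.999 = 0.0029586 mol
Divide by the smallest (0.0029586 mol): C 3.998, H 5.996, O 1.000

C4H6O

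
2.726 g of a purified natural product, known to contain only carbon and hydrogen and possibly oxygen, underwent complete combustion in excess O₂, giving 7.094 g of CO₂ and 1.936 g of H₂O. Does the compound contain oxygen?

yes

mol C = 7.094 g CO₂ ÷ 44.009 g/mol = 0.16119 mol
mol H = 2 × 1.936 g H₂O ÷ 18.015 g/mol = 0.21493 mol
C and H account for only 2.1528 g of the 2.726 g sample; the remaining 0.57324 g must be oxygen.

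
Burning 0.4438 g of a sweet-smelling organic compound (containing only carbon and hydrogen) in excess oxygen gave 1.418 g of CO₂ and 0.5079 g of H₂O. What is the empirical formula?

mol C = 1.418 g CO₂ ÷ 44.009 g/mol = 0.032221 mol
mol H = 2 × 0.5079 g H₂O ÷ 18.015 g/mol = 0.056386 mol
Divide by the smallest (0.032221 mol): C 1.000, H 1.750
Multiplying each by 4 gives whole numbers: C 4.00, H 7.00

C4H7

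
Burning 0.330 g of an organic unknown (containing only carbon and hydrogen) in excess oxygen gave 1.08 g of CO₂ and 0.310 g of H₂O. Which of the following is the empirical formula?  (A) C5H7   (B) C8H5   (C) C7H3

(A) C5H7

mol C = 1.08 g CO₂ ÷ 44.009 g/mol = 0.02454 mol
mol H = 2 × 0.310 g H₂O ÷ 18.015 g/mol = 0.03442 mol
Divide by the smallest (0.02454 mol): C 1.000, H 1.402
Multiplying each by 5 gives whole numbers: C 5.00, H 7.01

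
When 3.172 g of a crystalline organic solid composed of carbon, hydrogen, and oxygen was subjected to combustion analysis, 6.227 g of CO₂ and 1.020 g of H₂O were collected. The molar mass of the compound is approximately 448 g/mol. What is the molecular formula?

mol C = 6.227 g CO₂ ÷ 44.009 g/mol = 0.14149 mol
mol H = 2 × 1.020 g H₂O ÷ 18.015 g/mol = 0.11324 mol
mass O = 3.172 − (1.6995 + 0.11414) = 1.3584 g → mol O = 1.3584 ÷ 15.999 = 0.084904 mol
Divide by the smallest (0.084904 mol): C 1.667, H 1.334, O 1.000
Multiplying each by 3 gives whole numbers: C 5.00, H 4.00, O 3.00
Empirical formula: C5H4O3
Empirical-formula mass = 112.08 g/mol; 448 ÷ 112.08 ≈ 4, so the molecular formula is C20H16O12.

C20H16O12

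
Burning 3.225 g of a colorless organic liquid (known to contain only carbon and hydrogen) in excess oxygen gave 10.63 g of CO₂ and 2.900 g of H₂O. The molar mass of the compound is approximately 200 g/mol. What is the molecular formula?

C15H20

mol C = 10.63 g CO₂ ÷ 44.009 g/mol = 0.24154 mol
mol H = 2 × 2.900 g H₂O ÷ 18.015 g/mol = 0.32195 mol
Divide by the smallest (0.24154 mol): C 1.000, H 1.333
Multiplying each by 3 gives whole numbers: C 3.00, H 4.00
Empirical formula: C3H4
Empirical-formula mass = 40.06 g/mol; 200 ÷ 40.06 ≈ 5, so the molecular formula is C15H20.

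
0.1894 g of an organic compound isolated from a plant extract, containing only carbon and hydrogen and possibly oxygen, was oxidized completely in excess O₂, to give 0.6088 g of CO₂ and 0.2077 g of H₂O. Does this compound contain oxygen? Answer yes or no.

no

mol C = 0.6088 g CO₂ ÷ 44.009 g/mol = 0.013834 mol
mol H = 2 × 0.2077 g H₂O ÷ 18.015 g/mol = 0.023059 mol
C and H together account for 0.18940 g — essentially the entire 0.1894 g sample — so the compound contains no oxygen.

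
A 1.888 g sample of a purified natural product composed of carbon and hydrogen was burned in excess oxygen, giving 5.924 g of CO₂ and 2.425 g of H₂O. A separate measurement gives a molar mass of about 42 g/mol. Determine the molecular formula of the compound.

C3H6

mol C = 5.924 g CO₂ ÷ 44.009 g/mol = 0.13461 mol
mol H = 2 × 2.425 g H₂O ÷ 18.015 g/mol = 0.26922 mol
Divide by the smallest (0.13461 mol): C 1.000, H 2.000
Empirical formula: CH2
Empirical-formula mass = 14.03 g/mol; 42 ÷ 14.03 ≈ 3, so the molecular formula is C3H6.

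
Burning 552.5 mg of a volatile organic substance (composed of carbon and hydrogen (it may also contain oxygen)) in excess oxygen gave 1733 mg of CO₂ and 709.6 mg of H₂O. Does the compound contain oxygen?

mol C = 1.733 g CO₂ ÷ 44.009 g/mol = 0.039378 mol
mol H = 2 × 0.7096 g H₂O ÷ 18.015 g/mol = 0.078779 mol
C and H together account for 0.55238 g — essentially the entire 0.5525 g sample — so the compound contains no oxygen.

no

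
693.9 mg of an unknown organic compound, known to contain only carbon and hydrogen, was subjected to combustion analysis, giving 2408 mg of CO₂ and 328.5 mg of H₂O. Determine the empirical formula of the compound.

mol C = 2.408 g CO₂ ÷ 44.009 g/mol = 0.054716 mol
mol H = 2 × 0.3285 g H₂O ÷ 18.015 g/mol = 0.036470 mol
Divide by the smallest (0.036470 mol): C 1.500, H 1.000
Multiplying each by 2 gives whole numbers: C 3.00, H 2.00

C3H2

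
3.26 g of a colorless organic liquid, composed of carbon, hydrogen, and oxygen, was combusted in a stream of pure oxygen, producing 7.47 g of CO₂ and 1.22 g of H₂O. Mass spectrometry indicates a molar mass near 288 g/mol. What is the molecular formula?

C15H12O6

mol C = 7.47 g CO₂ ÷ 44.009 g/mol = 0.1697 mol
mol H = 2 × 1.22 g H₂O ÷ 18.015 g/mol = 0.1354 mol
mass O = 3.26 − (2.039 + 0.1365) = 1.085 g → mol O = 1.085 ÷ 15.999 = 0.06780 mol
Divide by the smallest (0.06780 mol): C 2.503, H 1.998, O 1.000
Multiplying each by 2 gives whole numbers: C 5.01, H 4.00, O 2.00
Empirical formula: C5H4O2
Empirical-formula mass = 96.08 g/mol; 288 ÷ 96.08 ≈ 3, so the molecular formula is C15H12O6.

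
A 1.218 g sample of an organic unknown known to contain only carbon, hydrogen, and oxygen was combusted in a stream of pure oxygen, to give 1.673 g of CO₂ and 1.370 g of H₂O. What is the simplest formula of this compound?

CH4O

mol C = 1.673 g CO₂ ÷ 44.009 g/mol = 0.038015 mol
mol H = 2 × 1.370 g H₂O ÷ 18.015 g/mol = 0.15210 mol
mass O = 1.218 − (0.45660 + 0.15331) = 0.60809 g → mol O = 0.60809 ÷ 15.999 = 0.038008 mol
Divide by the smallest (0.038008 mol): C 1.000, H 4.002, O 1.000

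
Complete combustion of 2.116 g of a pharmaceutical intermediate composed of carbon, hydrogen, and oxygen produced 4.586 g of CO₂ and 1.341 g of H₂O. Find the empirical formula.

C7H10O3

mol C = 4.586 g CO₂ ÷ 44.009 g/mol = 0.10421 mol
mol H = 2 × 1.341 g H₂O ÷ 18.015 g/mol = 0.14888 mol
mass O = 2.116 − (1.2516 + 0.15007) = 0.71432 g → mol O = 0.71432 ÷ 15.999 = 0.044647 mol
Divide by the smallest (0.044647 mol): C 2.334, H 3.334, O 1.000
Multiplying each by 3 gives whole numbers: C 7.00, H 10.00, O 3.00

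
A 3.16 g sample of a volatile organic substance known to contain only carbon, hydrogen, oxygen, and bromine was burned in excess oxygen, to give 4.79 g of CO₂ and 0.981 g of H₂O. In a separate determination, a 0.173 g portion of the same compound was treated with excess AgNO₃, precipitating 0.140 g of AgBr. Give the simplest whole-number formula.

mol C = 4.79 g CO₂ ÷ 44.009 g/mol = 0.1088 mol
mol H = 2 × 0.981 g H₂O ÷ 18.015 g/mol = 0.1089 mol
From the AgBr data: mol Br per gram of compound = (0.140 ÷ 187.772) ÷ 0.173 = 0.004310 mol/g, so in the 3.16 g combustion sample mol Br = 0.01362 mol
mass O = 3.16 − (1.307 + 0.1098 + 1.088) = 0.6547 g → mol O = 0.6547 ÷ 15.999 = 0.04092 mol
Divide by the smallest (0.01362 mol): C 7.992, H 7.997, Br 1.000, O 3.005

C8H8BrO3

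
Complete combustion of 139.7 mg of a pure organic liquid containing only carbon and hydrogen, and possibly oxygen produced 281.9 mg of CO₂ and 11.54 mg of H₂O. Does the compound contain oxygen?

mol C = 0.2819 g CO₂ ÷ 44.009 g/mol = 0.0064055 mol
mol H = 2 × 0.01154 g H₂O ÷ 18.015 g/mol = 0.0012812 mol
C and H account for only 0.078228 g of the 0.1397 g sample; the remaining 0.061472 g must be oxygen.

yes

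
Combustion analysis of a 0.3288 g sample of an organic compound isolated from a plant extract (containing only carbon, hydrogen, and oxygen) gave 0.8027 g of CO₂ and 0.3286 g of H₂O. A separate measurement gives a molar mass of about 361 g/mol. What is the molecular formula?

mol C = 0.8027 g CO₂ ÷ 44.009 g/mol = 0.018239 mol
mol H = 2 × 0.3286 g H₂O ÷ 18.015 g/mol = 0.036481 mol
mass O = 0.3288 − (0.21907 + 0.036773) = 0.072953 g → mol O = 0.072953 ÷ 15.999 = 0.0045599 mol
Divide by the smallest (0.0045599 mol): C 4.000, H 8.000, O 1.000
Empirical formula: C4H8O
Empirical-formula mass = 72.11 g/mol; 361 ÷ 72.11 ≈ 5, so the molecular formula is C20H40O5.

C20H40O5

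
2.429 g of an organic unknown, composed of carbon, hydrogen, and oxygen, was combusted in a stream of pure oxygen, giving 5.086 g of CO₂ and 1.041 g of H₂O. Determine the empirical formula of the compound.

C2H2O

mol C = 5.086 g CO₂ ÷ 44.009 g/mol = 0.11557 mol
mol H = 2 × 1.041 g H₂O ÷ 18.015 g/mol = 0.11557 mol
mass O = 2.429 − (1.3881 + 0.11649) = 0.92443 g → mol O = 0.92443 ÷ 15.999 = 0.057780 mol
Divide by the smallest (0.057780 mol): C 2.000, H 2.000, O 1.000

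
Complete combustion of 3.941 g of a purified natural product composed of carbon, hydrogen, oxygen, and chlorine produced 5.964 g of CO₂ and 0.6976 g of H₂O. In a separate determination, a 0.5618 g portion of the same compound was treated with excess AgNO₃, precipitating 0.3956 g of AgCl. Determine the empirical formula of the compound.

C7H4ClO5

mol C = 5.964 g CO₂ ÷ 44.009 g/mol = 0.13552 mol
mol H = 2 × 0.6976 g H₂O ÷ 18.015 g/mol = 0.077447 mol
From the AgCl data: mol Cl per gram of compound = (0.3956 ÷ 143.318) ÷ 0.5618 = 0.0049133 mol/g, so in the 3.941 g combustion sample mol Cl = 0.019363 mol
mass O = 3.941 − (1.6277 + 0.078066 + 0.68643) = 1.5488 g → mol O = 1.5488 ÷ 15.999 = 0.096806 mol
Divide by the smallest (0.019363 mol): C 6.999, H 4.000, Cl 1.000, O 4.999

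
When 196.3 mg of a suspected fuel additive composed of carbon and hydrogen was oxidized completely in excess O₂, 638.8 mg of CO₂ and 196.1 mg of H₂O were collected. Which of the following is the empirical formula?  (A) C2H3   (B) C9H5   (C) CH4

(A) C2H3

mol C = 0.6388 g CO₂ ÷ 44.009 g/mol = 0.014515 mol
mol H = 2 × 0.1961 g H₂O ÷ 18.015 g/mol = 0.021771 mol
Divide by the smallest (0.014515 mol): C 1.000, H 1.500
Multiplying each by 2 gives whole numbers: C 2.00, H 3.00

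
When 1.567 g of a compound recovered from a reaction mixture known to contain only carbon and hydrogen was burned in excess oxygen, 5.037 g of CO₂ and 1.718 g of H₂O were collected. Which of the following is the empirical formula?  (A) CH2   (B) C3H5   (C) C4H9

(B) C3H5

mol C = 5.037 g CO₂ ÷ 44.009 g/mol = 0.11445 mol
mol H = 2 × 1.718 g H₂O ÷ 18.015 g/mol = 0.19073 mol
Divide by the smallest (0.11445 mol): C 1.000, H 1.666
Multiplying each by 3 gives whole numbers: C 3.00, H 5.00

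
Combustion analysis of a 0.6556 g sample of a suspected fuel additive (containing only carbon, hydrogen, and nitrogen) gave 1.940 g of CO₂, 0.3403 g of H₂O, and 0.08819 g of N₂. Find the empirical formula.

mol C = 1.940 g CO₂ ÷ 44.009 g/mol = 0.044082 mol
mol H = 2 × 0.3403 g H₂O ÷ 18.015 g/mol = 0.037780 mol
mol N = 2 × 0.08819 g N₂ ÷ 28.014 g/mol = 0.0062961 mol
Divide by the smallest (0.0062961 mol): C 7.001, H 6.000, N 1.000

C7H6N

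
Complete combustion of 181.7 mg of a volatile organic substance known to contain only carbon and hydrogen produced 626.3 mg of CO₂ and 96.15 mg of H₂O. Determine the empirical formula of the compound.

C4H3

mol C = 0.6263 g CO₂ ÷ 44.009 g/mol = 0.014231 mol
mol H = 2 × 0.09615 g H₂O ÷ 18.015 g/mol = 0.010674 mol
Divide by the smallest (0.010674 mol): C 1.333, H 1.000
Multiplying each by 3 gives whole numbers: C 4.00, H 3.00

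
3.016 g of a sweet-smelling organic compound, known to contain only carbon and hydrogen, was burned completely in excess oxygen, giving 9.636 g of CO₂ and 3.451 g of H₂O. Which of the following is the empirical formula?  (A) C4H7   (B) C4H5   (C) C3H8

(A) C4H7

mol C = 9.636 g CO₂ ÷ 44.009 g/mol = 0.21896 mol
mol H = 2 × 3.451 g H₂O ÷ 18.015 g/mol = 0.38313 mol
Divide by the smallest (0.21896 mol): C 1.000, H 1.750
Multiplying each by 4 gives whole numbers: C 4.00, H 7.00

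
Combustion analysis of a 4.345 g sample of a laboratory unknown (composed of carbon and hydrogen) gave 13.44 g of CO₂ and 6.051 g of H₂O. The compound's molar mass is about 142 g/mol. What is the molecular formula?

C10H22

mol C = 13.44 g CO₂ ÷ 44.009 g/mol = 0.30539 mol
mol H = 2 × 6.051 g H₂O ÷ 18.015 g/mol = 0.67177 mol
Divide by the smallest (0.30539 mol): C 1.000, H 2.200
Multiplying each by 5 gives whole numbers: C 5.00, H 11.00
Empirical formula: C5H11
Empirical-formula mass = 71.14 g/mol; 142 ÷ 71.14 ≈ 2, so the molecular formula is C10H22.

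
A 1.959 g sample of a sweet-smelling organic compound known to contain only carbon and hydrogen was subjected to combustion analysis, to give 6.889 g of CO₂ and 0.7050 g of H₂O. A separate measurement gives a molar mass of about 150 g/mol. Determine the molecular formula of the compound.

C12H6

mol C = 6.889 g CO₂ ÷ 44.009 g/mol = 0.15654 mol
mol H = 2 × 0.7050 g H₂O ÷ 18.015 g/mol = 0.078268 mol
Divide by the smallest (0.078268 mol): C 2.000, H 1.000
Empirical formula: C2H
Empirical-formula mass = 25.03 g/mol; 150 ÷ 25.03 ≈ 6, so the molecular formula is C12H6.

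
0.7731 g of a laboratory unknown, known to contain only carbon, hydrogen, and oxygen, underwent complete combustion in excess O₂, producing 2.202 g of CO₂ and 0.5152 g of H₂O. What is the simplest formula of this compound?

C7H8O

mol C = 2.202 g CO₂ ÷ 44.009 g/mol = 0.050035 mol
mol H = 2 × 0.5152 g H₂O ÷ 18.015 g/mol = 0.057197 mol
mass O = 0.7731 − (0.60097 + 0.057654) = 0.11447 g → mol O = 0.11447 ÷ 15.999 = 0.0071550 mol
Divide by the smallest (0.0071550 mol): C 6.993, H 7.994, O 1.000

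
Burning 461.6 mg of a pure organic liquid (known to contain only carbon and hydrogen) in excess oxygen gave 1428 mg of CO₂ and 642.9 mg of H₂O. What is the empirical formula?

mol C = 1.428 g CO₂ ÷ 44.009 g/mol = 0.032448 mol
mol H = 2 × 0.6429 g H₂O ÷ 18.015 g/mol = 0.071374 mol
Divide by the smallest (0.032448 mol): C 1.000, H 2.200
Multiplying each by 5 gives whole numbers: C 5.00, H 11.00

C5H11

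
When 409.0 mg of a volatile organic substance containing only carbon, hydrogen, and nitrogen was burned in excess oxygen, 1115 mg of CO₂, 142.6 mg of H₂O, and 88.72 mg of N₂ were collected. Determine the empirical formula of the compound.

C8H5N2

mol C = 1.115 g CO₂ ÷ 44.009 g/mol = 0.025336 mol
mol H = 2 × 0.1426 g H₂O ÷ 18.015 g/mol = 0.015831 mol
mol N = 2 × 0.08872 g N₂ ÷ 28.014 g/mol = 0.0063340 mol
Divide by the smallest (0.0063340 mol): C 4.000, H 2.499, N 1.000
Multiplying each by 2 gives whole numbers: C 8.00, H 5.00, N 2.00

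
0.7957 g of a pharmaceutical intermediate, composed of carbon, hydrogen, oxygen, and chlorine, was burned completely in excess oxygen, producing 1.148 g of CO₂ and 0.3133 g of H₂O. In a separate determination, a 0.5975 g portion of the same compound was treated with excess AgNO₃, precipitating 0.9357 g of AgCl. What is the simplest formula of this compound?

C3H4ClO

mol C = 1.148 g CO₂ ÷ 44.009 g/mol = 0.026086 mol
mol H = 2 × 0.3133 g H₂O ÷ 18.015 g/mol = 0.034782 mol
From the AgCl data: mol Cl per gram of compound = (0.9357 ÷ 143.318) ÷ 0.5975 = 0.010927 mol/g, so in the 0.7957 g combustion sample mol Cl = 0.0086946 mol
mass O = 0.7957 − (0.31331 + 0.035060 + 0.30822) = 0.13910 g → mol O = 0.13910 ÷ 15.999 = 0.0086945 mol
Divide by the smallest (0.0086945 mol): C 3.000, H 4.000, Cl 1.000, O 1.000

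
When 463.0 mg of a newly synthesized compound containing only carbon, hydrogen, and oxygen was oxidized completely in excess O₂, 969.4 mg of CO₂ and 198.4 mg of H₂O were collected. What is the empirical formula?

mol C = 0.9694 g CO₂ ÷ 44.009 g/mol = 0.022027 mol
mol H = 2 × 0.1984 g H₂O ÷ 18.015 g/mol = 0.022026 mol
mass O = 0.4630 − (0.26457 + 0.022202) = 0.17623 g → mol O = 0.17623 ÷ 15.999 = 0.011015 mol
Divide by the smallest (0.011015 mol): C 2.000, H 2.000, O 1.000

C2H2O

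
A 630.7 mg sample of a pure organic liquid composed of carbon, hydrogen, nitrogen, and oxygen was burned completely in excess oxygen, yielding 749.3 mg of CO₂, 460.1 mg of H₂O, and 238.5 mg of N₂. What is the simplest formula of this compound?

mol C = 0.7493 g CO₂ ÷ 44.009 g/mol = 0.017026 mol
mol H = 2 × 0.4601 g H₂O ÷ 18.015 g/mol = 0.051080 mol
mol N = 2 × 0.2385 g N₂ ÷ 28.014 g/mol = 0.017027 mol
mass O = 0.6307 − (0.20450 + 0.051488 + 0.23850) = 0.13621 g → mol O = 0.13621 ÷ 15.999 = 0.0085138 mol
Divide by the smallest (0.0085138 mol): C 2.000, H 6.000, N 2.000, O 1.000

C2H6N2O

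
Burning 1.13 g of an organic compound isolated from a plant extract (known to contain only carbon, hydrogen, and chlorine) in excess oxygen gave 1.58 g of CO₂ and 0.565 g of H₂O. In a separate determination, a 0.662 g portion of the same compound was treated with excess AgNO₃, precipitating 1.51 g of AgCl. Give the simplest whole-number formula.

mol C = 1.58 g CO₂ ÷ 44.009 g/mol = 0.03590 mol
mol H = 2 × 0.565 g H₂O ÷ 18.015 g/mol = 0.06273 mol
From the AgCl data: mol Cl per gram of compound = (1.51 ÷ 143.318) ÷ 0.662 = 0.01592 mol/g, so in the 1.13 g combustion sample mol Cl = 0.01798 mol
Divide by the smallest (0.01798 mol): C 1.996, H 3.488, Cl 1.000
Multiplying each by 2 gives whole numbers: C 3.99, H 6.98, Cl 2.00

C4H7Cl2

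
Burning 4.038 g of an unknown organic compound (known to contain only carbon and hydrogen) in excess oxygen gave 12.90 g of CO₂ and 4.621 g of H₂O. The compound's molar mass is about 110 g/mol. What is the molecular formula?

mol C = 12.90 g CO₂ ÷ 44.009 g/mol = 0.29312 mol
mol H = 2 × 4.621 g H₂O ÷ 18.015 g/mol = 0.51302 mol
Divide by the smallest (0.29312 mol): C 1.000, H 1.750
Multiplying each by 4 gives whole numbers: C 4.00, H 7.00
Empirical formula: C4H7
Empirical-formula mass = 55.10 g/mol; 110 ÷ 55.10 ≈ 2, so the molecular formula is C8H14.

C8H14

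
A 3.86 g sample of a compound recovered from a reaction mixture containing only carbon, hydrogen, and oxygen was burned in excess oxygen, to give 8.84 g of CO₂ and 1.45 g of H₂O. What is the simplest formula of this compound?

C5H4O2

mol C = 8.84 g CO₂ ÷ 44.009 g/mol = 0.2009 mol
mol H = 2 × 1.45 g H₂O ÷ 18.015 g/mol = 0.1610 mol
mass O = 3.86 − (2.413 + 0.1623) = 1.285 g → mol O = 1.285 ÷ 15.999 = 0.08032 mol
Divide by the smallest (0.08032 mol): C 2.501, H 2.004, O 1.000
Multiplying each by 2 gives whole numbers: C 5.00, H 4.01, O 2.00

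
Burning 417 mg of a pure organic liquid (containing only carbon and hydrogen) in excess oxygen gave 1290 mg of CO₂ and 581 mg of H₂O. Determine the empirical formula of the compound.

C5H11

mol C = 1.29 g CO₂ ÷ 44.009 g/mol = 0.02931 mol
mol H = 2 × 0.581 g H₂O ÷ 18.015 g/mol = 0.06450 mol
Divide by the smallest (0.02931 mol): C 1.000, H 2.201
Multiplying each by 5 gives whole numbers: C 5.00, H 11.00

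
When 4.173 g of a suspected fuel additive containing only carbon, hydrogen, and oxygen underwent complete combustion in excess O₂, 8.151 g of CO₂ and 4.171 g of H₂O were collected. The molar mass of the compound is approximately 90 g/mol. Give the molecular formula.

C4H10O2

mol C = 8.151 g CO₂ ÷ 44.009 g/mol = 0.18521 mol
mol H = 2 × 4.171 g H₂O ÷ 18.015 g/mol = 0.46306 mol
mass O = 4.173 − (2.2246 + 0.46676) = 1.4817 g → mol O = 1.4817 ÷ 15.999 = 0.092609 mol
Divide by the smallest (0.092609 mol): C 2.000, H 5.000, O 1.000
Empirical formula: C2H5O
Empirical-formula mass = 45.06 g/mol; 90 ÷ 45.06 ≈ 2, so the molecular formula is C4H10O2.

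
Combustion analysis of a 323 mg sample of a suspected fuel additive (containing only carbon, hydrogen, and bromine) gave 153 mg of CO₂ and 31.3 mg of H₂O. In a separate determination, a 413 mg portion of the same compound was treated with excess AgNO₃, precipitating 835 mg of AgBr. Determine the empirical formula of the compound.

mol C = 0.153 g CO₂ ÷ 44.009 g/mol = 0.003477 mol
mol H = 2 × 0.0313 g H₂O ÷ 18.015 g/mol = 0.003475 mol
From the AgBr data: mol Br per gram of compound = (0.835 ÷ 187.772) ÷ 0.413 = 0.01077 mol/g, so in the 0.323 g combustion sample mol Br = 0.003478 mol
Divide by the smallest (0.003475 mol): C 1.000, H 1.000, Br 1.001

CHBr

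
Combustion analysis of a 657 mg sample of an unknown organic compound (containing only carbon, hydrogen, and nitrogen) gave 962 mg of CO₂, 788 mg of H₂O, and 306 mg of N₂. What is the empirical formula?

CH4N

mol C = 0.962 g CO₂ ÷ 44.009 g/mol = 0.02186 mol
mol H = 2 × 0.788 g H₂O ÷ 18.015 g/mol = 0.08748 mol
mol N = 2 × 0.306 g N₂ ÷ 28.014 g/mol = 0.02185 mol
Divide by the smallest (0.02185 mol): C 1.001, H 4.004, N 1.000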